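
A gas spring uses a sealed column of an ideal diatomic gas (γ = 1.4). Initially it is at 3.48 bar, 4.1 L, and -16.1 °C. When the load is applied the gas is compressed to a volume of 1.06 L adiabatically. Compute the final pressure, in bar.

Adiabatic: P₁V₁^γ = P₂V₂^γ ⇒ P₂ = P₁ (V₁/V₂)^γ.
P₂ = 3.48 × (4.1/1.06)^(1.4) = 23.12 bar.

P₂ ≈ 23.1 bar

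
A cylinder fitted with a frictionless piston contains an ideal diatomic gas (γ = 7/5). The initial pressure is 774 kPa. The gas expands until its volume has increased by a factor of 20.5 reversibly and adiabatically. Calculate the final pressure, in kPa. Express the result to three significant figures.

P₂ ≈ 11.3 kPa

Since PV^γ is constant along a reversible adiabat, P₂ = P₁ (V₁/V₂)^γ.
P₂ = 774 × (1/20.5)^(7/5) = 11.28 kPa.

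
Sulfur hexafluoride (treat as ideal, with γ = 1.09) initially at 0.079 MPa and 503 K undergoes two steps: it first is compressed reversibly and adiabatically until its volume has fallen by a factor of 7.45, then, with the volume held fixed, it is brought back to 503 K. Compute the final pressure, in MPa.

Adiabatic step (PV^γ = const): P₂ = 0.079×7.45^(1.09) = 0.7051 MPa; T₂ = 503×7.45^(0.09) = 602.6 K.
Isochoric: P₃ = P₂(T₃/T₂) = 0.7051 × (503/602.6) = 0.5885 MPa.

P₃ ≈ 0.589 MPa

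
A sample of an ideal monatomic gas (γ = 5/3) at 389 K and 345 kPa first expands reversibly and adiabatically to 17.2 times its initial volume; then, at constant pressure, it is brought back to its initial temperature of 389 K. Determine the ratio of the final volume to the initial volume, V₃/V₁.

V₃/V₁ ≈ 115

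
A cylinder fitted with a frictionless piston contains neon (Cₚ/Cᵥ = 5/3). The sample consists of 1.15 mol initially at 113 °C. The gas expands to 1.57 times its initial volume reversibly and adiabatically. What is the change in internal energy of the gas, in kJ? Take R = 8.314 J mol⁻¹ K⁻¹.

ΔU ≈ -1.44 kJ

For a reversible adiabat TV^(γ−1) is constant, so T₂ = T₁ (V₁/V₂)^(γ−1).
T₁ = 113 °C = 386.1 K.
T₂ = 386.1 × (1/1.57)^(2/3) = 285.9 K.
Q = 0, so ΔU = W_on_gas = nCᵥΔT with Cᵥ = R/(γ−1) = 12.47 J/(mol·K).
ΔU = 1.15 × 12.47 × (285.9 − 386.1) = -1438 J.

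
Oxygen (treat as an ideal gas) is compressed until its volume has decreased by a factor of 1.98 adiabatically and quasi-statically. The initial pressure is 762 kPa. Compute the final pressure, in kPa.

Since PV^γ is constant along a reversible adiabat, P₂ = P₁ (V₁/V₂)^γ.
For a diatomic ideal gas γ = 7/5.
P₂ = 762 × 1.98^(7/5) = 1983 kPa.

P₂ ≈ 1980 kPa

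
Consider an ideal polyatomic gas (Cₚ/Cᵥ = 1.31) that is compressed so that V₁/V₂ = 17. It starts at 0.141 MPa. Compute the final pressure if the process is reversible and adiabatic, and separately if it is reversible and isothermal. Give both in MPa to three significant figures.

adiabatic: 5.77 MPa; isothermal: 2.40 MPa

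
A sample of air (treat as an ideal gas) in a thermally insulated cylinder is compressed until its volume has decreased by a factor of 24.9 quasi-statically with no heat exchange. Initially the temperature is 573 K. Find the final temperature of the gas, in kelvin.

Adiabatic: T₁V₁^(γ−1) = T₂V₂^(γ−1) ⇒ T₂ = T₁ (V₁/V₂)^(γ−1).
For a diatomic ideal gas γ = 7/5, so γ−1 = 2/5.
T₂ = 573 × 24.9^(2/5) = 2073 K.

T₂ ≈ 2070 K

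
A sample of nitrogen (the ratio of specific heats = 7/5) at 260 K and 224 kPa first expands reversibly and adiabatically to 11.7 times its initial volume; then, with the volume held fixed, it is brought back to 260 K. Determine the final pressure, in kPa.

Adiabatic step (PV^γ = const): P₂ = 224×(1/11.7)^(7/5) = 7.158 kPa; T₂ = 260×(1/11.7)^(2/5) = 97.21 K.
Isochoric: P₃ = P₂(T₃/T₂) = 7.158 × (260/97.21) = 19.15 kPa.

P₃ ≈ 19.1 kPa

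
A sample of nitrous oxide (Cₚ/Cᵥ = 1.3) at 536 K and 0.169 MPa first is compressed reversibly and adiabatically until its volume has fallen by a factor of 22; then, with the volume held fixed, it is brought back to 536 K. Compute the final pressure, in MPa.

P₃ ≈ 3.72 MPa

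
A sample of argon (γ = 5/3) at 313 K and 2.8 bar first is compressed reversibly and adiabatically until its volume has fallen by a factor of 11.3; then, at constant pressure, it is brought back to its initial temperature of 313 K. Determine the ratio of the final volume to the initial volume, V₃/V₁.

V₃/V₁ ≈ 0.0176

Adiabatic step: V₂/V₁ = 0.0885; T₂ = T₁·11.3^(2/3) = 1576 K.
Isobaric step: V₃/V₂ = T₃/T₂ = 313/1576.
V₃/V₁ = (V₂/V₁)(V₃/V₂) = 0.0885 × (313/1576) = 0.01757.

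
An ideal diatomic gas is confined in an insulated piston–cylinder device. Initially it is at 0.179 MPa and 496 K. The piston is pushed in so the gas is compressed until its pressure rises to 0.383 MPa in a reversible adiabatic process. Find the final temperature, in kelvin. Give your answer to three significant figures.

T₂ ≈ 616 K

Adiabatic: T₂/T₁ = (P₂/P₁)^((γ−1)/γ).
For a diatomic ideal gas γ = 7/5, so (γ−1)/γ = 2/7.
T₂ = 496 × (0.383/0.179)^(2/7) = 616.4 K.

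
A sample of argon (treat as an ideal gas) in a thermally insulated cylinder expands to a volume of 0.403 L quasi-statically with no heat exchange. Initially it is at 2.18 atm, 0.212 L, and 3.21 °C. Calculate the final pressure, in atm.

Since PV^γ is constant along a reversible adiabat, P₂ = P₁ (V₁/V₂)^γ.
γ = 5/3 for a monatomic ideal gas.
P₂ = 2.18 × (0.212/0.403)^(5/3) = 0.7473 atm.

P₂ ≈ 0.747 atm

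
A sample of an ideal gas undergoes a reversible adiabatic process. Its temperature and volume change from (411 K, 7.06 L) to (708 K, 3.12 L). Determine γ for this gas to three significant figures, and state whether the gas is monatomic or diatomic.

γ ≈ 1.67; monatomic

TV^(γ−1) = const ⇒ γ − 1 = ln(T₂/T₁) / ln(V₁/V₂).
γ = 1 + ln(708/411) / ln(7.06/3.12) = 1.666.
γ ≈ 1.67 is close to 5/3, so the gas is monatomic.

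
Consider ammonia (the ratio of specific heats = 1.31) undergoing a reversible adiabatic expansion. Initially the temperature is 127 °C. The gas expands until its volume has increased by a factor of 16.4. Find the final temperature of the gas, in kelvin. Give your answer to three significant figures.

T₂ ≈ 168 K

Adiabatic: T₁V₁^(γ−1) = T₂V₂^(γ−1) ⇒ T₂ = T₁ (V₁/V₂)^(γ−1).
T₁ = 127 °C = 400.1 K.
T₂ = 400.1 × (1/16.4)^(0.31) = 168.1 K.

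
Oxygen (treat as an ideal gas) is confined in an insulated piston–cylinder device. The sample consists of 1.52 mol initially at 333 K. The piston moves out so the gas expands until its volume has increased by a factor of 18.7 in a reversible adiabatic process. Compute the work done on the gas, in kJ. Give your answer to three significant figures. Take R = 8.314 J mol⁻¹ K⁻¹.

W ≈ -7.26 kJ

Adiabatic: T₁V₁^(γ−1) = T₂V₂^(γ−1) ⇒ T₂ = T₁ (V₁/V₂)^(γ−1).
γ = 7/5 for a diatomic ideal gas, so γ−1 = 2/5.
T₂ = 333 × (1/18.7)^(2/5) = 103.2 K.
Q = 0, so ΔU = W_on_gas = nCᵥΔT with Cᵥ = R/(γ−1) = 20.79 J/(mol·K).
ΔU = 1.52 × 20.79 × (103.2 − 333) = -7260 J.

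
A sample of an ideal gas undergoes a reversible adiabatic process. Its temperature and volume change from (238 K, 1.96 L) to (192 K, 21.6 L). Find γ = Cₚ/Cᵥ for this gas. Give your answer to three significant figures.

TV^(γ−1) = const ⇒ γ − 1 = ln(T₂/T₁) / ln(V₁/V₂).
γ = 1 + ln(192/238) / ln(1.96/21.6) = 1.089.

γ ≈ 1.09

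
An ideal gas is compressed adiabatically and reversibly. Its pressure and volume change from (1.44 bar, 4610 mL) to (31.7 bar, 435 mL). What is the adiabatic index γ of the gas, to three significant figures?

γ ≈ 1.31

PV^γ = const ⇒ γ = ln(P₂/P₁) / ln(V₁/V₂).
γ = ln(31.7/1.44) / ln(4610/435) = 1.31.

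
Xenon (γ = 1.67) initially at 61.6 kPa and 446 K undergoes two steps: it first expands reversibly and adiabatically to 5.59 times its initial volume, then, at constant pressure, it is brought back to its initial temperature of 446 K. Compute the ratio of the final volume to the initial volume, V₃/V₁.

V₃/V₁ ≈ 17.7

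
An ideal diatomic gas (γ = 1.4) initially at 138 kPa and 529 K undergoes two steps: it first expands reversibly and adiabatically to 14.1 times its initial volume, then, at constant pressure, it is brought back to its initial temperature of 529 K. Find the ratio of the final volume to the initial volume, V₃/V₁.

Adiabatic step: V₂/V₁ = 14.1; T₂ = T₁·(1/14.1)^(0.4) = 183.6 K.
Isobaric step: V₃/V₂ = T₃/T₂ = 529/183.6.
V₃/V₁ = (V₂/V₁)(V₃/V₂) = 14.1 × (529/183.6) = 40.64.

V₃/V₁ ≈ 40.6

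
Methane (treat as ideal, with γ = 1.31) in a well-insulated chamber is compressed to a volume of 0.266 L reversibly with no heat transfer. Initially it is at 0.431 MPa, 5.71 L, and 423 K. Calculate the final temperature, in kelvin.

For a reversible adiabat TV^(γ−1) is constant, so T₂ = T₁ (V₁/V₂)^(γ−1).
T₂ = 423 × (5.71/0.266)^(0.31) = 1094 K.

T₂ ≈ 1090 K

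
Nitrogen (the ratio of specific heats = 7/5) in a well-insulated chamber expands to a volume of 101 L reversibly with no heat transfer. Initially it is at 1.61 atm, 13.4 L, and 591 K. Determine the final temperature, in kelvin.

Adiabatic: T₁V₁^(γ−1) = T₂V₂^(γ−1) ⇒ T₂ = T₁ (V₁/V₂)^(γ−1).
T₂ = 591 × (13.4/101)^(2/5) = 263.5 K.

T₂ ≈ 263 K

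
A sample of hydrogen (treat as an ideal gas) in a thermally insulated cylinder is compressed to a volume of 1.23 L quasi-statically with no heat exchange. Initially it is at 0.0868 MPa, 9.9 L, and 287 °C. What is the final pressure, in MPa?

P₂ ≈ 1.61 MPa

Since PV^γ is constant along a reversible adiabat, P₂ = P₁ (V₁/V₂)^γ.
γ = 7/5 for a diatomic ideal gas.
P₂ = 0.0868 × (9.9/1.23)^(7/5) = 1.609 MPa.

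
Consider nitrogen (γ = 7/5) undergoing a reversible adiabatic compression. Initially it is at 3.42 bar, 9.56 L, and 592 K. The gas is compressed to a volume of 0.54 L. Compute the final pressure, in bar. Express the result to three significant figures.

P₂ ≈ 191 bar

Since PV^γ is constant along a reversible adiabat, P₂ = P₁ (V₁/V₂)^γ.
P₂ = 3.42 × (9.56/0.54)^(7/5) = 191.1 bar.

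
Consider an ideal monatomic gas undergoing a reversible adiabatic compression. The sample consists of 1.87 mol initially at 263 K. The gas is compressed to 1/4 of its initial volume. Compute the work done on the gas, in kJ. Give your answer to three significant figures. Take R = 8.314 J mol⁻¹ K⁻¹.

W ≈ 9.32 kJ

Adiabatic: T₁V₁^(γ−1) = T₂V₂^(γ−1) ⇒ T₂ = T₁ (V₁/V₂)^(γ−1).
γ = 5/3 for a monatomic ideal gas, so γ−1 = 2/3.
T₂ = 263 × 4^(2/3) = 662.7 K.
Q = 0, so ΔU = W_on_gas = nCᵥΔT with Cᵥ = R/(γ−1) = 12.47 J/(mol·K).
ΔU = 1.87 × 12.47 × (662.7 − 263) = 9322 J.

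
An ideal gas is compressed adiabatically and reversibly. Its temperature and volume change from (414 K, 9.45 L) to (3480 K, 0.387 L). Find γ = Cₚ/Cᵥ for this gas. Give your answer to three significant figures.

γ ≈ 1.67

TV^(γ−1) = const ⇒ γ − 1 = ln(T₂/T₁) / ln(V₁/V₂).
γ = 1 + ln(3480/414) / ln(9.45/0.387) = 1.666.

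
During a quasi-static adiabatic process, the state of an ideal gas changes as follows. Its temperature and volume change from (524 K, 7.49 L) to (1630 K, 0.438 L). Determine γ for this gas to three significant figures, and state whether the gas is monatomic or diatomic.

γ ≈ 1.40; diatomic

TV^(γ−1) = const ⇒ γ − 1 = ln(T₂/T₁) / ln(V₁/V₂).
γ = 1 + ln(1630/524) / ln(7.49/0.438) = 1.4.
γ ≈ 1.40 is close to 7/5, so the gas is diatomic.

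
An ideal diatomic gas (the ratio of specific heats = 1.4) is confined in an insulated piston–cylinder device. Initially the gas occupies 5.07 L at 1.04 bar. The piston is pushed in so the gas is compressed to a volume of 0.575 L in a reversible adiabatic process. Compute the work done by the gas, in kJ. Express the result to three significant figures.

W ≈ -1.83 kJ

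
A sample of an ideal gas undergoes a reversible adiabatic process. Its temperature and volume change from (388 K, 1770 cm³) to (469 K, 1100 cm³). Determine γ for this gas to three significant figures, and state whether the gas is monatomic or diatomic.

γ ≈ 1.40; diatomic

TV^(γ−1) = const ⇒ γ − 1 = ln(T₂/T₁) / ln(V₁/V₂).
γ = 1 + ln(469/388) / ln(1770/1100) = 1.399.
γ ≈ 1.40 is close to 7/5, so the gas is diatomic.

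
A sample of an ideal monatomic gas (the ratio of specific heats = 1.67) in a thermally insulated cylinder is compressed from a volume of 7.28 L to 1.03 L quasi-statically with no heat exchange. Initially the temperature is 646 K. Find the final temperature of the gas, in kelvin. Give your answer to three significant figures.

For a reversible adiabat TV^(γ−1) is constant, so T₂ = T₁ (V₁/V₂)^(γ−1).
T₂ = 646 × (7.28/1.03)^(0.67) = 2395 K.

T₂ ≈ 2390 K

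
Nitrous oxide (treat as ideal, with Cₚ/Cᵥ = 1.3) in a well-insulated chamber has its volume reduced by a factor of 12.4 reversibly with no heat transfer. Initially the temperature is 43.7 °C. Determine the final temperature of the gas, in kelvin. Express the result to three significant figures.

For a reversible adiabat TV^(γ−1) is constant, so T₂ = T₁ (V₁/V₂)^(γ−1).
T₁ = 43.7 °C = 316.8 K.
T₂ = 316.8 × 12.4^(0.3) = 674.3 K.

T₂ ≈ 674 K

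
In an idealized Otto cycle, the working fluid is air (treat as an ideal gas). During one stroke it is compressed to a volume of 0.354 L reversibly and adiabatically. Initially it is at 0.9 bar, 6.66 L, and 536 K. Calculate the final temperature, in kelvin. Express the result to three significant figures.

Adiabatic: T₁V₁^(γ−1) = T₂V₂^(γ−1) ⇒ T₂ = T₁ (V₁/V₂)^(γ−1).
γ = 7/5 for a diatomic ideal gas.
T₂ = 536 × (6.66/0.354)^(2/5) = 1734 K.

T₂ ≈ 1730 K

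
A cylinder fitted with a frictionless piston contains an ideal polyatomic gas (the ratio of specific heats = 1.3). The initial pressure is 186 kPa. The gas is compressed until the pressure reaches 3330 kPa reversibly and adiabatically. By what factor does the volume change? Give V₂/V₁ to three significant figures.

V₂/V₁ ≈ 0.109

From PV^γ = const, V₂/V₁ = (P₁/P₂)^(1/γ).
V₂/V₁ = (186/3330)^(0.769) = 0.1087.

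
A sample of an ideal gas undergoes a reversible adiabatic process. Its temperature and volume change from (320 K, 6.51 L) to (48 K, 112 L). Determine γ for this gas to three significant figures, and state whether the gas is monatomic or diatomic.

TV^(γ−1) = const ⇒ γ − 1 = ln(T₂/T₁) / ln(V₁/V₂).
γ = 1 + ln(48/320) / ln(6.51/112) = 1.667.
γ ≈ 1.67 is close to 5/3, so the gas is monatomic.

γ ≈ 1.67; monatomic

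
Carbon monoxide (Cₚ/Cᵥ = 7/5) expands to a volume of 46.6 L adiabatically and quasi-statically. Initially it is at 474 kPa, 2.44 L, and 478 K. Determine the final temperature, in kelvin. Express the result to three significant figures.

T₂ ≈ 147 K

For a reversible adiabat TV^(γ−1) is constant, so T₂ = T₁ (V₁/V₂)^(γ−1).
T₂ = 478 × (2.44/46.6)^(2/5) = 146.9 K.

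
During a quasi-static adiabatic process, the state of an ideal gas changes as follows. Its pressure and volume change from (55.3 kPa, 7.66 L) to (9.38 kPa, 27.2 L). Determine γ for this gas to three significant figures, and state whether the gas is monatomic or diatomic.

γ ≈ 1.40; diatomic

PV^γ = const ⇒ γ = ln(P₂/P₁) / ln(V₁/V₂).
γ = ln(9.38/55.3) / ln(7.66/27.2) = 1.4.
γ ≈ 1.40 is close to 7/5, so the gas is diatomic.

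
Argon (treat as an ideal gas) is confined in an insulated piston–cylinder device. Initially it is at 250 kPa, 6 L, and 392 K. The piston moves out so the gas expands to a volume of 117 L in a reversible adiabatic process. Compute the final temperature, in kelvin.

T₂ ≈ 54.1 K

For a reversible adiabat TV^(γ−1) is constant, so T₂ = T₁ (V₁/V₂)^(γ−1).
γ = 5/3 for a monatomic ideal gas.
T₂ = 392 × (6/117)^(2/3) = 54.11 K.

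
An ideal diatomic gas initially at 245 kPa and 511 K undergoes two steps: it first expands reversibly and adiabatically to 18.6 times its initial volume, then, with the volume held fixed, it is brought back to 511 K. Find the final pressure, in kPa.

For a diatomic ideal gas γ = 7/5.
Adiabatic step (PV^γ = const): P₂ = 245×(1/18.6)^(7/5) = 4.091 kPa; T₂ = 511×(1/18.6)^(2/5) = 158.7 K.
Isochoric: P₃ = P₂(T₃/T₂) = 4.091 × (511/158.7) = 13.17 kPa.

P₃ ≈ 13.2 kPa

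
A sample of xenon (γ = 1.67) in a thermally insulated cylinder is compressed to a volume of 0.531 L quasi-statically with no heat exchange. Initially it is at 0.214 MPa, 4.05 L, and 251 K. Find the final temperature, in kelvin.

Adiabatic: T₁V₁^(γ−1) = T₂V₂^(γ−1) ⇒ T₂ = T₁ (V₁/V₂)^(γ−1).
T₂ = 251 × (4.05/0.531)^(0.67) = 979.2 K.

T₂ ≈ 979 K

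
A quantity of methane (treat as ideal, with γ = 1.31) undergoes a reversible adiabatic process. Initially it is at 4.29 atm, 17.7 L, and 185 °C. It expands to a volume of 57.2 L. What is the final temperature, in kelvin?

T₂ ≈ 318 K

Adiabatic: T₁V₁^(γ−1) = T₂V₂^(γ−1) ⇒ T₂ = T₁ (V₁/V₂)^(γ−1).
T₁ = 185 °C = 458.1 K.
T₂ = 458.1 × (17.7/57.2)^(0.31) = 318.5 K.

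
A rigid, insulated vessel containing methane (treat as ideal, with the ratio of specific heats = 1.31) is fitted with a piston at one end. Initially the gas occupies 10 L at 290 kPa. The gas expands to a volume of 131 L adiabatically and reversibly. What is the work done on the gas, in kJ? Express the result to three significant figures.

W ≈ -5.14 kJ

P₂ = P₁(V₁/V₂)^γ = 290×(10/131)^(1.31) = 9.972 kPa.
For a reversible adiabat, W_by_gas = (P₁V₁ − P₂V₂)/(γ−1).
W_by = (290000×0.01 − 9972×0.131) / (0.31) = 5141 J.
W_on_gas = −W_by = -5141 J.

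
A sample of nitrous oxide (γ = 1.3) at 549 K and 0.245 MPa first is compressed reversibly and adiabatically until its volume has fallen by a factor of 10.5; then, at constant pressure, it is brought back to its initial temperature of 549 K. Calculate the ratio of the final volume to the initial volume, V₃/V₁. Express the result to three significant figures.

V₃/V₁ ≈ 0.0470

Adiabatic step: V₂/V₁ = 0.09524; T₂ = T₁·10.5^(0.3) = 1112 K.
Isobaric step: V₃/V₂ = T₃/T₂ = 549/1112.
V₃/V₁ = (V₂/V₁)(V₃/V₂) = 0.09524 × (549/1112) = 0.04704.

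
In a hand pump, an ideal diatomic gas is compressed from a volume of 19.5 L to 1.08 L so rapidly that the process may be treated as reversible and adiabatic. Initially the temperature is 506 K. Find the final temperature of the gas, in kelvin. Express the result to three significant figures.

T₂ ≈ 1610 K

Adiabatic: T₁V₁^(γ−1) = T₂V₂^(γ−1) ⇒ T₂ = T₁ (V₁/V₂)^(γ−1).
For a diatomic ideal gas γ = 7/5, so γ−1 = 2/5.
T₂ = 506 × (19.5/1.08)^(2/5) = 1610 K.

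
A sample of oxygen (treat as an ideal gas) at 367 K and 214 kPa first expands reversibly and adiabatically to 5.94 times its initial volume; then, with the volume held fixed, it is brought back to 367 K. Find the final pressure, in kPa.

For a diatomic ideal gas γ = 7/5.
Adiabatic step (PV^γ = const): P₂ = 214×(1/5.94)^(7/5) = 17.66 kPa; T₂ = 367×(1/5.94)^(2/5) = 179.9 K.
Isochoric: P₃ = P₂(T₃/T₂) = 17.66 × (367/179.9) = 36.03 kPa.

P₃ ≈ 36.0 kPa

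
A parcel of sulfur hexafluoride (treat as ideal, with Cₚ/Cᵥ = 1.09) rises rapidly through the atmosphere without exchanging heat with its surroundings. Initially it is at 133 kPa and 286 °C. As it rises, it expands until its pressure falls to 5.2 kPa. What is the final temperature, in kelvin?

T₂ ≈ 428 K

Along an adiabat T P^((1−γ)/γ) is constant, so T₂ = T₁ (P₂/P₁)^((γ−1)/γ).
T₁ = 286 °C = 559.1 K.
T₂ = 559.1 × (5.2/133)^(0.0826) = 427.8 K.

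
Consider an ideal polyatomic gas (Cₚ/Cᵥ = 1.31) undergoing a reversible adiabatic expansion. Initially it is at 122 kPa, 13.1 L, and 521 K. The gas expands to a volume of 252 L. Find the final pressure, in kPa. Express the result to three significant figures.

P₂ ≈ 2.54 kPa

Since PV^γ is constant along a reversible adiabat, P₂ = P₁ (V₁/V₂)^γ.
P₂ = 122 × (13.1/252)^(1.31) = 2.536 kPa.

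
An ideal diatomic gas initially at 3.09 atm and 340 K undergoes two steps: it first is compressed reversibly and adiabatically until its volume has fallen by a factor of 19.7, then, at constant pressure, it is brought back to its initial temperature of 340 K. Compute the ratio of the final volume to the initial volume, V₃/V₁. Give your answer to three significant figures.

For a diatomic ideal gas γ = 7/5.
Adiabatic step: V₂/V₁ = 0.05076; T₂ = T₁·19.7^(2/5) = 1120 K.
Isobaric step: V₃/V₂ = T₃/T₂ = 340/1120.
V₃/V₁ = (V₂/V₁)(V₃/V₂) = 0.05076 × (340/1120) = 0.01541.

V₃/V₁ ≈ 0.0154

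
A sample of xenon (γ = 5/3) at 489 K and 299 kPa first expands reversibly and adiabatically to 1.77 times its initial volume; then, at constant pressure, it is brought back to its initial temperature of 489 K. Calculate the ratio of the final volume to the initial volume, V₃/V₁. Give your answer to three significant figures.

Adiabatic step: V₂/V₁ = 1.77; T₂ = T₁·(1/1.77)^(2/3) = 334.2 K.
Isobaric step: V₃/V₂ = T₃/T₂ = 489/334.2.
V₃/V₁ = (V₂/V₁)(V₃/V₂) = 1.77 × (489/334.2) = 2.59.

V₃/V₁ ≈ 2.59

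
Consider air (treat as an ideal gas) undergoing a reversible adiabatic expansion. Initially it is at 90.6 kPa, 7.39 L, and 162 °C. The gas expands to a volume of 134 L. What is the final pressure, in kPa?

Adiabatic: P₁V₁^γ = P₂V₂^γ ⇒ P₂ = P₁ (V₁/V₂)^γ.
γ = 7/5 for a diatomic ideal gas.
P₂ = 90.6 × (7.39/134)^(7/5) = 1.568 kPa.

P₂ ≈ 1.57 kPa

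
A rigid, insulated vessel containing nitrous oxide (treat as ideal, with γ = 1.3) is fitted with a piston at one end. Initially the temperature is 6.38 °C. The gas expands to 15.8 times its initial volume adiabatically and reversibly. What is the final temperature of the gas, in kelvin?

T₂ ≈ 122 K

For a reversible adiabat TV^(γ−1) is constant, so T₂ = T₁ (V₁/V₂)^(γ−1).
T₁ = 6.38 °C = 279.5 K.
T₂ = 279.5 × (1/15.8)^(0.3) = 122.1 K.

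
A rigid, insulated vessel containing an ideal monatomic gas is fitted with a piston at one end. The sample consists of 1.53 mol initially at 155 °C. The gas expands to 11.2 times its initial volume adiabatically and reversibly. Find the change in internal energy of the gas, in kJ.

For a reversible adiabat TV^(γ−1) is constant, so T₂ = T₁ (V₁/V₂)^(γ−1).
γ = 5/3 for a monatomic ideal gas, so γ−1 = 2/3.
T₁ = 155 °C = 428.1 K.
T₂ = 428.1 × (1/11.2)^(2/3) = 85.53 K.
Q = 0, so ΔU = W_on_gas = nCᵥΔT with Cᵥ = R/(γ−1) = 12.47 J/(mol·K).
ΔU = 1.53 × 12.47 × (85.53 − 428.1) = -6537 J.

ΔU ≈ -6.54 kJ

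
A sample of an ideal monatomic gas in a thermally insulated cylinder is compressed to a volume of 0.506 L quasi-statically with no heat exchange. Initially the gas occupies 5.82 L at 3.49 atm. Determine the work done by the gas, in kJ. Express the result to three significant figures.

W ≈ -12.6 kJ

γ = 5/3 for a monatomic ideal gas.
P₂ = P₁(V₁/V₂)^γ = 3.49×(5.82/0.506)^(5/3) = 204.5 atm.
For a reversible adiabat, W_by_gas = (P₁V₁ − P₂V₂)/(γ−1).
W_by = (353600×0.00582 − 2.073×10^7×0.000506) / (2/3) = -12640 J.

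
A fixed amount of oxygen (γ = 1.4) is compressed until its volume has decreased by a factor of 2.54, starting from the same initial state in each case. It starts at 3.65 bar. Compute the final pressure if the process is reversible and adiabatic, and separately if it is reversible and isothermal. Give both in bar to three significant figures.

adiabatic: 13.5 bar; isothermal: 9.27 bar

Isothermal: P₂ = P₁(V₁/V₂) = 3.65×2.54 = 9.271 bar.
Adiabatic: P₂ = P₁(V₁/V₂)^γ = 3.65×2.54^(1.4) = 13.46 bar.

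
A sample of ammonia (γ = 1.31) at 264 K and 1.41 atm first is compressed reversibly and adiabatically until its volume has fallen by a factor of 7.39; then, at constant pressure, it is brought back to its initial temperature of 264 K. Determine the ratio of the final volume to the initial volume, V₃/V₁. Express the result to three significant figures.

V₃/V₁ ≈ 0.0728

Adiabatic step: V₂/V₁ = 0.1353; T₂ = T₁·7.39^(0.31) = 490.8 K.
Isobaric step: V₃/V₂ = T₃/T₂ = 264/490.8.
V₃/V₁ = (V₂/V₁)(V₃/V₂) = 0.1353 × (264/490.8) = 0.07279.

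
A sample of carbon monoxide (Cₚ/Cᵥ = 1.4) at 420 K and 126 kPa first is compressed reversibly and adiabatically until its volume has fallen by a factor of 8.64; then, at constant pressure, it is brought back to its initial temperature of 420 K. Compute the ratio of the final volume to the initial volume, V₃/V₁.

V₃/V₁ ≈ 0.0489

Adiabatic step: V₂/V₁ = 0.1157; T₂ = T₁·8.64^(0.4) = 995.1 K.
Isobaric step: V₃/V₂ = T₃/T₂ = 420/995.1.
V₃/V₁ = (V₂/V₁)(V₃/V₂) = 0.1157 × (420/995.1) = 0.04885.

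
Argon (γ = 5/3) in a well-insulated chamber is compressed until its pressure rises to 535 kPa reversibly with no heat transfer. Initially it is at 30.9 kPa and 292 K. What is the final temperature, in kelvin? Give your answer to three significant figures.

T₂ ≈ 914 K

Adiabatic: T₂/T₁ = (P₂/P₁)^((γ−1)/γ).
T₂ = 292 × (535/30.9)^(2/5) = 913.6 K.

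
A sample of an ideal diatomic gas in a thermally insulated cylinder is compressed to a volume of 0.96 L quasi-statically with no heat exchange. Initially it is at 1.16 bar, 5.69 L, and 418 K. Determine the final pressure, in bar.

P₂ ≈ 14.0 bar

Adiabatic: P₁V₁^γ = P₂V₂^γ ⇒ P₂ = P₁ (V₁/V₂)^γ.
γ = 7/5 for a diatomic ideal gas.
P₂ = 1.16 × (5.69/0.96)^(7/5) = 14.01 bar.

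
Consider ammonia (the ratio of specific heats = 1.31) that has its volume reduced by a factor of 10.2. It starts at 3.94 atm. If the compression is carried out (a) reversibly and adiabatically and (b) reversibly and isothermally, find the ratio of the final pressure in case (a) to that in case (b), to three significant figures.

Isothermal: P_b = P₁(V₁/V₂) = 3.94×10.2.
Adiabatic: P_a = P₁(V₁/V₂)^γ = 3.94×10.2^(1.31).
P_a/P_b = (V₁/V₂)^(γ−1) = 10.2^(0.31) = 2.054.

P_adiabatic / P_isothermal ≈ 2.05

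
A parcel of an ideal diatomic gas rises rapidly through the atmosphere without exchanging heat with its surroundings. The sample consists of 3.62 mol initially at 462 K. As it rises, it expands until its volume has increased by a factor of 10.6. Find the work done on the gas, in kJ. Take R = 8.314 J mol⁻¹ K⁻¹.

W ≈ -21.2 kJ

For a reversible adiabat TV^(γ−1) is constant, so T₂ = T₁ (V₁/V₂)^(γ−1).
γ = 7/5 for a diatomic ideal gas, so γ−1 = 2/5.
T₂ = 462 × (1/10.6)^(2/5) = 179.7 K.
Q = 0, so ΔU = W_on_gas = nCᵥΔT with Cᵥ = R/(γ−1) = 20.79 J/(mol·K).
ΔU = 3.62 × 20.79 × (179.7 − 462) = -21240 J.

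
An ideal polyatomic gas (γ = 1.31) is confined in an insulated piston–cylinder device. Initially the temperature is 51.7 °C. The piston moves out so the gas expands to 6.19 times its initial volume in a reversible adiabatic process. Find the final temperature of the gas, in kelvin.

T₂ ≈ 185 K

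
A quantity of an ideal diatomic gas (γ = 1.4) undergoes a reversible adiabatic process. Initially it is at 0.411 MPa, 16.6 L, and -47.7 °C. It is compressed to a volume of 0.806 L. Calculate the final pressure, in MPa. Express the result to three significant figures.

P₂ ≈ 28.4 MPa

Since PV^γ is constant along a reversible adiabat, P₂ = P₁ (V₁/V₂)^γ.
P₂ = 0.411 × (16.6/0.806)^(1.4) = 28.39 MPa.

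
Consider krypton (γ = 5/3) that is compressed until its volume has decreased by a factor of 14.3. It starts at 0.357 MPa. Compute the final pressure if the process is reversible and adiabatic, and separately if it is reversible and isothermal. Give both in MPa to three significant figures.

Isothermal: P₂ = P₁(V₁/V₂) = 0.357×14.3 = 5.105 MPa.
Adiabatic: P₂ = P₁(V₁/V₂)^γ = 0.357×14.3^(5/3) = 30.08 MPa.

adiabatic: 30.1 MPa; isothermal: 5.11 MPa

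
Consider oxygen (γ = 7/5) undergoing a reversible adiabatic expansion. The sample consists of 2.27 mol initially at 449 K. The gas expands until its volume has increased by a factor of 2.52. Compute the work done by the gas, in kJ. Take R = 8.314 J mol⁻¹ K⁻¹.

Adiabatic: T₁V₁^(γ−1) = T₂V₂^(γ−1) ⇒ T₂ = T₁ (V₁/V₂)^(γ−1).
T₂ = 449 × (1/2.52)^(2/5) = 310.2 K.
Q = 0, so ΔU = W_on_gas = nCᵥΔT with Cᵥ = R/(γ−1) = 20.79 J/(mol·K).
ΔU = 2.27 × 20.79 × (310.2 − 449) = -6547 J.
Work done by the gas = −ΔU = 6547 J.

W ≈ 6.55 kJ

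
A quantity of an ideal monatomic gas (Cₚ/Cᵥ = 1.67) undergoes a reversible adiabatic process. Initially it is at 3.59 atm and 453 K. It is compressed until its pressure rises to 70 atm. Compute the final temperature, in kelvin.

T₂ ≈ 1490 K

Along an adiabat T P^((1−γ)/γ) is constant, so T₂ = T₁ (P₂/P₁)^((γ−1)/γ).
T₂ = 453 × (70/3.59)^(0.401) = 1492 K.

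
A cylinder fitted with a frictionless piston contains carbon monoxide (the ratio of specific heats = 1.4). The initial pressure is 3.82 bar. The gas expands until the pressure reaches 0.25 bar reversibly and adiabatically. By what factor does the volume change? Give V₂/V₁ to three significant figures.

From PV^γ = const, V₂/V₁ = (P₁/P₂)^(1/γ).
V₂/V₁ = (3.82/0.25)^(0.714) = 7.011.

V₂/V₁ ≈ 7.01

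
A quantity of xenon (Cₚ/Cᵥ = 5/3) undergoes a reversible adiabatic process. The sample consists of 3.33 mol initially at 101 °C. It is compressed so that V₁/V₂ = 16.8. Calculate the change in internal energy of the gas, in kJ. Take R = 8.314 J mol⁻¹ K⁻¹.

ΔU ≈ 86.4 kJ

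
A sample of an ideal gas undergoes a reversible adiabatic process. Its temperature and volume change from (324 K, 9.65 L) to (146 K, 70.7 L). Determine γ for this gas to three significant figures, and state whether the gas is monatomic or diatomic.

TV^(γ−1) = const ⇒ γ − 1 = ln(T₂/T₁) / ln(V₁/V₂).
γ = 1 + ln(146/324) / ln(9.65/70.7) = 1.4.
γ ≈ 1.40 is close to 7/5, so the gas is diatomic.

γ ≈ 1.40; diatomic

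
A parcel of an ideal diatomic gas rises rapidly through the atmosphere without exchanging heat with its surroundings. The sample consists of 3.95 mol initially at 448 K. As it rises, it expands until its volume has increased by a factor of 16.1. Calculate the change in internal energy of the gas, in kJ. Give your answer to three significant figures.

For a reversible adiabat TV^(γ−1) is constant, so T₂ = T₁ (V₁/V₂)^(γ−1).
γ = 7/5 for a diatomic ideal gas, so γ−1 = 2/5.
T₂ = 448 × (1/16.1)^(2/5) = 147.4 K.
Q = 0, so ΔU = W_on_gas = nCᵥΔT with Cᵥ = R/(γ−1) = 20.79 J/(mol·K).
ΔU = 3.95 × 20.79 × (147.4 − 448) = -24680 J.

ΔU ≈ -24.7 kJ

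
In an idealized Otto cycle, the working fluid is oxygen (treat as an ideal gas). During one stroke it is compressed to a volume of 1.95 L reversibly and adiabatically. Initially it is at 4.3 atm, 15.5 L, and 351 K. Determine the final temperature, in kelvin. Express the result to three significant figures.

T₂ ≈ 804 K

For a reversible adiabat TV^(γ−1) is constant, so T₂ = T₁ (V₁/V₂)^(γ−1).
γ = 7/5 for a diatomic ideal gas.
T₂ = 351 × (15.5/1.95)^(2/5) = 804.3 K.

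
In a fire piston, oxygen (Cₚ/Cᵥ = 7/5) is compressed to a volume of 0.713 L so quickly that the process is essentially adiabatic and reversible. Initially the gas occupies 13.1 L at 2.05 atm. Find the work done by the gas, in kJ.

W ≈ -15.0 kJ

P₂ = P₁(V₁/V₂)^γ = 2.05×(13.1/0.713)^(7/5) = 120.7 atm.
For a reversible adiabat, W_by_gas = (P₁V₁ − P₂V₂)/(γ−1).
W_by = (207700×0.0131 − 1.223×10^7×0.000713) / (2/5) = -14990 J.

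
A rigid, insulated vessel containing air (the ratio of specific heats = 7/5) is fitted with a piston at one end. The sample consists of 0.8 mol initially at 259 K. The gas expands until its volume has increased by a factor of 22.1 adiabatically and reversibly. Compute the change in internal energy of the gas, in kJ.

For a reversible adiabat TV^(γ−1) is constant, so T₂ = T₁ (V₁/V₂)^(γ−1).
T₂ = 259 × (1/22.1)^(2/5) = 75.08 K.
Q = 0, so ΔU = W_on_gas = nCᵥΔT with Cᵥ = R/(γ−1) = 20.79 J/(mol·K).
ΔU = 0.8 × 20.79 × (75.08 − 259) = -3058 J.

ΔU ≈ -3.06 kJ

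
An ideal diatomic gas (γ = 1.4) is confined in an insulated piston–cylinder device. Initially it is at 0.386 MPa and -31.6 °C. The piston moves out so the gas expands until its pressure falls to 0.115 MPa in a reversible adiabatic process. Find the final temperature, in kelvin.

T₂ ≈ 171 K

Along an adiabat T P^((1−γ)/γ) is constant, so T₂ = T₁ (P₂/P₁)^((γ−1)/γ).
T₁ = -31.6 °C = 241.5 K.
T₂ = 241.5 × (0.115/0.386)^(0.286) = 170.9 K.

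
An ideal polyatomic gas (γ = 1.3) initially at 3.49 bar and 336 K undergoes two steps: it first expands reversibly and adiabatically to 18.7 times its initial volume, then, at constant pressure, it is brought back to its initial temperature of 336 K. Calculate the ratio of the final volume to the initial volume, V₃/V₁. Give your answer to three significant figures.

Adiabatic step: V₂/V₁ = 18.7; T₂ = T₁·(1/18.7)^(0.3) = 139.6 K.
Isobaric step: V₃/V₂ = T₃/T₂ = 336/139.6.
V₃/V₁ = (V₂/V₁)(V₃/V₂) = 18.7 × (336/139.6) = 45.02.

V₃/V₁ ≈ 45.0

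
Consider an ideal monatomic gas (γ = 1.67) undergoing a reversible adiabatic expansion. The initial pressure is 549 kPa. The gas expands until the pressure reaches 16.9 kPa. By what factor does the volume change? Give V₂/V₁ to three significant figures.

V₂/V₁ ≈ 8.04

From PV^γ = const, V₂/V₁ = (P₁/P₂)^(1/γ).
V₂/V₁ = (549/16.9)^(0.599) = 8.039.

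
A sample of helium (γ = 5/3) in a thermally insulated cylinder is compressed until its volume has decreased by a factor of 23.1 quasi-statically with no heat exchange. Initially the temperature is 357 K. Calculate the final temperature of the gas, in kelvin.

T₂ ≈ 2900 K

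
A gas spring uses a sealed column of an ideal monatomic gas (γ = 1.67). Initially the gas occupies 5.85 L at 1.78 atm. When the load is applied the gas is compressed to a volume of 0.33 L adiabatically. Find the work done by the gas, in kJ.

W ≈ -9.23 kJ

P₂ = P₁(V₁/V₂)^γ = 1.78×(5.85/0.33)^(1.67) = 216.6 atm.
For a reversible adiabat, W_by_gas = (P₁V₁ − P₂V₂)/(γ−1).
W_by = (180400×0.00585 − 2.195×10^7×0.00033) / (0.67) = -9235 J.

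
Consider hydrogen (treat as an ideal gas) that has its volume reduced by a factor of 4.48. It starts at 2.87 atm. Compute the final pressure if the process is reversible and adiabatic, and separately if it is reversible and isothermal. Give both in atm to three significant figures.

For a diatomic ideal gas γ = 7/5.
Isothermal: P₂ = P₁(V₁/V₂) = 2.87×4.48 = 12.86 atm.
Adiabatic: P₂ = P₁(V₁/V₂)^γ = 2.87×4.48^(7/5) = 23.42 atm.

adiabatic: 23.4 atm; isothermal: 12.9 atm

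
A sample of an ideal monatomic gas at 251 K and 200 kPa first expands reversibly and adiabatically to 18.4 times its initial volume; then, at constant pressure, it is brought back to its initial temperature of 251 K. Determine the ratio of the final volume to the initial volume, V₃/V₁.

For a monatomic ideal gas γ = 5/3.
Adiabatic step: V₂/V₁ = 18.4; T₂ = T₁·(1/18.4)^(2/3) = 36.01 K.
Isobaric step: V₃/V₂ = T₃/T₂ = 251/36.01.
V₃/V₁ = (V₂/V₁)(V₃/V₂) = 18.4 × (251/36.01) = 128.2.

V₃/V₁ ≈ 128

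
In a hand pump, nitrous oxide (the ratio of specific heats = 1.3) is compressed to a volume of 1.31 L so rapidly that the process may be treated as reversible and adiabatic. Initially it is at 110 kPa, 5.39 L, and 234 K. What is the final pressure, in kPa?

Since PV^γ is constant along a reversible adiabat, P₂ = P₁ (V₁/V₂)^γ.
P₂ = 110 × (5.39/1.31)^(1.3) = 691.8 kPa.

P₂ ≈ 692 kPa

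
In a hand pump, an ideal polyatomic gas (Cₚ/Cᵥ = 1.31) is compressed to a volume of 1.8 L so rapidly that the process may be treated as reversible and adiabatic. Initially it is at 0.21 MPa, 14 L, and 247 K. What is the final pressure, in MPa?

Since PV^γ is constant along a reversible adiabat, P₂ = P₁ (V₁/V₂)^γ.
P₂ = 0.21 × (14/1.8)^(1.31) = 3.085 MPa.

P₂ ≈ 3.08 MPa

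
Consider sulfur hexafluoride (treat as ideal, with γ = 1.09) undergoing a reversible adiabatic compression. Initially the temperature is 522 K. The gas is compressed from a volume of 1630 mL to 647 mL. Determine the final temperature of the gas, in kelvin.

Adiabatic: T₁V₁^(γ−1) = T₂V₂^(γ−1) ⇒ T₂ = T₁ (V₁/V₂)^(γ−1).
T₂ = 522 × (1630/647)^(0.09) = 567.3 K.

T₂ ≈ 567 K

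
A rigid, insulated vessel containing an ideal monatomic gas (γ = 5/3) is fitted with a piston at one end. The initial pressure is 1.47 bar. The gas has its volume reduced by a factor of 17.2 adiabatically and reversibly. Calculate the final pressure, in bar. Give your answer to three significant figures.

P₂ ≈ 168 bar

Since PV^γ is constant along a reversible adiabat, P₂ = P₁ (V₁/V₂)^γ.
P₂ = 1.47 × 17.2^(5/3) = 168.5 bar.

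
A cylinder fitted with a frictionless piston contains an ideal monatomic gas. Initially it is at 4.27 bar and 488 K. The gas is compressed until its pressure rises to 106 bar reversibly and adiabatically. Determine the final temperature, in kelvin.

T₂ ≈ 1760 K

Adiabatic: T₂/T₁ = (P₂/P₁)^((γ−1)/γ).
For a monatomic ideal gas γ = 5/3, so (γ−1)/γ = 2/5.
T₂ = 488 × (106/4.27)^(2/5) = 1763 K.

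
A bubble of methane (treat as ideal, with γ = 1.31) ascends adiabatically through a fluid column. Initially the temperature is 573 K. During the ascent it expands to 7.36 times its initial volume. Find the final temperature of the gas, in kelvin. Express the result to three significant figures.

T₂ ≈ 309 K

Adiabatic: T₁V₁^(γ−1) = T₂V₂^(γ−1) ⇒ T₂ = T₁ (V₁/V₂)^(γ−1).
T₂ = 573 × (1/7.36)^(0.31) = 308.6 K.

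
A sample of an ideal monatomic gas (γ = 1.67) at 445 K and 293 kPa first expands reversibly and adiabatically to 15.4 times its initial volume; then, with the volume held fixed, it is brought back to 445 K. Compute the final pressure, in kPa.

P₃ ≈ 19.0 kPa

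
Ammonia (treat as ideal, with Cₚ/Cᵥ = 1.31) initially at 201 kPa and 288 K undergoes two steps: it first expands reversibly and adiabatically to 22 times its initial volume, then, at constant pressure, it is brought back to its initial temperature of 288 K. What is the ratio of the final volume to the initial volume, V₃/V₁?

V₃/V₁ ≈ 57.4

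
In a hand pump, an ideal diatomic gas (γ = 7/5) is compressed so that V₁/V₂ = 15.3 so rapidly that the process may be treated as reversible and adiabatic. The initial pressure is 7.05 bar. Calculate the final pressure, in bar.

Since PV^γ is constant along a reversible adiabat, P₂ = P₁ (V₁/V₂)^γ.
P₂ = 7.05 × 15.3^(7/5) = 321.2 bar.

P₂ ≈ 321 bar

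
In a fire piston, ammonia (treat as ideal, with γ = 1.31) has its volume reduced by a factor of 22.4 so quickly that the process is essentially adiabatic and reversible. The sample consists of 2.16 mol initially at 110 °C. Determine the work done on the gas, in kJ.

Adiabatic: T₁V₁^(γ−1) = T₂V₂^(γ−1) ⇒ T₂ = T₁ (V₁/V₂)^(γ−1).
T₁ = 110 °C = 383.1 K.
T₂ = 383.1 × 22.4^(0.31) = 1004 K.
Q = 0, so ΔU = W_on_gas = nCᵥΔT with Cᵥ = R/(γ−1) = 26.82 J/(mol·K).
ΔU = 2.16 × 26.82 × (1004 − 383.1) = 35990 J.

W ≈ 36.0 kJ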